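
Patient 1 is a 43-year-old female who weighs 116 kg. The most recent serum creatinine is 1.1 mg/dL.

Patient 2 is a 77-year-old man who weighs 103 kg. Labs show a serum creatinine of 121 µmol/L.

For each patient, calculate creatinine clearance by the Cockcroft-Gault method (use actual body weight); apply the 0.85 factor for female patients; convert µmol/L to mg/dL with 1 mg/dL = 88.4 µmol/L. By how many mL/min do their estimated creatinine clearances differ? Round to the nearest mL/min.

Patient 1: CrCl = (140 − 43) × 116 / (72 × 1.1) × 0.85 = 11252.0 / 79.20 × 0.85 ≈ 120.8 mL/min
Patient 2: SCr = 121 / 88.4 = 1.369 mg/dL
Patient 2: CrCl = (140 − 77) × 103 / (72 × 1.369) = 6489.0 / 98.57 ≈ 65.8 mL/min
|120.8 − 65.8| = 55.0 mL/min

55 mL/min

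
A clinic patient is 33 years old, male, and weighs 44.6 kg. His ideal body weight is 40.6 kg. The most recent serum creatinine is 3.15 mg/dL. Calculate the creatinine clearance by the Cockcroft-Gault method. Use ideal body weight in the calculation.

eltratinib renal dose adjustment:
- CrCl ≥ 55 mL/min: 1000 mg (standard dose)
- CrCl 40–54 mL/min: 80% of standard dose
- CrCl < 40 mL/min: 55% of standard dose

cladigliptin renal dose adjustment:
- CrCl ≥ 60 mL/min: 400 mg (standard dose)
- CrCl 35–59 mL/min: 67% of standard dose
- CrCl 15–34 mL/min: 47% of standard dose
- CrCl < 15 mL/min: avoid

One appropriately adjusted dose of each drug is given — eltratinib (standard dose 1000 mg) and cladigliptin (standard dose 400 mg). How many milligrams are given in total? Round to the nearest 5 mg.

CrCl = (140 − 33) × 40.6 / (72 × 3.15) = 4344.2 / 226.80 ≈ 19.2 mL/min
CrCl ≈ 19 mL/min.
eltratinib: < 40 mL/min → 55% of 1000 mg = 550 mg.
cladigliptin: 15–34 mL/min → 47% of 400 mg = 188 mg.
Total = 550 + 188 = 738 mg.

740 mg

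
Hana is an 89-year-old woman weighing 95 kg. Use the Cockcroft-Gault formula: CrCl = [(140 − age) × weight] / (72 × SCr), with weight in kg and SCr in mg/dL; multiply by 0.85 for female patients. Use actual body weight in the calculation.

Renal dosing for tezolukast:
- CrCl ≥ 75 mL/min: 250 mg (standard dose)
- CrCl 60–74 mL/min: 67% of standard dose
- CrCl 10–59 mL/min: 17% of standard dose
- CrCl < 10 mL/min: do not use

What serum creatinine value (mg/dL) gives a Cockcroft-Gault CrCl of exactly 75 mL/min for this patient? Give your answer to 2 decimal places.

0.76 mg/dL

Standard dose requires CrCl ≥ 75 mL/min.
Set (140 − 89) × 95 × 0.85 / (72 × SCr) = 75
SCr = (140 − 89) × 95 × 0.85 / (72 × 75) = 0.763 mg/dL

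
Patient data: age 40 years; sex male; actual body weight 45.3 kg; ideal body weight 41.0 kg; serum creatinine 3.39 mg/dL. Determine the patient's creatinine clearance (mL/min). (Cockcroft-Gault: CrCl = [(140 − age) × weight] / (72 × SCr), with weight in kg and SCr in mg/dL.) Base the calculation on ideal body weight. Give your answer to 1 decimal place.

CrCl = (140 − 40) × 41 / (72 × 3.39) = 4100.0 / 244.08 ≈ 16.8 mL/min

16.8 mL/min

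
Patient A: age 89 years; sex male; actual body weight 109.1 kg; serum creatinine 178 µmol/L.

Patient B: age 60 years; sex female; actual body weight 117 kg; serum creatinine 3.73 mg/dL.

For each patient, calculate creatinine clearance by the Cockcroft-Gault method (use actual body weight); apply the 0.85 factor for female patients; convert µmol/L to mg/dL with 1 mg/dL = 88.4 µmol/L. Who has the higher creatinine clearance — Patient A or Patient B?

Patient A

Patient A: SCr = 178 / 88.4 = 2.014 mg/dL
Patient A: CrCl = (140 − 89) × 109.1 / (72 × 2.014) = 5564.1 / 145.01 ≈ 38.4 mL/min
Patient B: CrCl = (140 − 60) × 117 / (72 × 3.73) × 0.85 = 9360.0 / 268.56 × 0.85 ≈ 29.6 mL/min
38.4 vs 29.6 mL/min → Patient A is higher.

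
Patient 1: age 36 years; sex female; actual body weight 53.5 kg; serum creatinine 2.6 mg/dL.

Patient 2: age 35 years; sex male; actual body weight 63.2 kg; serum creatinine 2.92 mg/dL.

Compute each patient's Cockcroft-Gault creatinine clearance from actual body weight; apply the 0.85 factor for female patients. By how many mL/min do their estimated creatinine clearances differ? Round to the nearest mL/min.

Patient 1: CrCl = (140 − 36) × 53.5 / (72 × 2.6) × 0.85 = 5564.0 / 187.20 × 0.85 ≈ 25.3 mL/min
Patient 2: CrCl = (140 − 35) × 63.2 / (72 × 2.92) = 6636.0 / 210.24 ≈ 31.6 mL/min
|25.3 − 31.6| = 6.3 mL/min

6 mL/min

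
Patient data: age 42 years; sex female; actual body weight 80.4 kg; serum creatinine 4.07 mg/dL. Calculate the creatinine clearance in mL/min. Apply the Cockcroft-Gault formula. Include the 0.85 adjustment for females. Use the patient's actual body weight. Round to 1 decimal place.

22.9 mL/min

CrCl = (140 − 42) × 80.4 / (72 × 4.07) × 0.85 = 7879.2 / 293.04 × 0.85 ≈ 22.9 mL/min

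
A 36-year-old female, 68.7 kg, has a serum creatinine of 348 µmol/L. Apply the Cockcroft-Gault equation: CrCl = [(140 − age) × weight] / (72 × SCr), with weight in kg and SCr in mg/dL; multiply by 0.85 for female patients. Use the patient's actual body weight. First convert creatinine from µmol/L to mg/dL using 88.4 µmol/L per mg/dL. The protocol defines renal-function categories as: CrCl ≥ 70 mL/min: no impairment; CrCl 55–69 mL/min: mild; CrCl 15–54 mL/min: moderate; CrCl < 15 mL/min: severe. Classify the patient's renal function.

SCr = 348 / 88.4 = 3.937 mg/dL
CrCl = (140 − 36) × 68.7 / (72 × 3.937) × 0.85 = 7144.8 / 283.46 × 0.85 ≈ 21.4 mL/min
21 mL/min falls in the 'moderate' range.

moderate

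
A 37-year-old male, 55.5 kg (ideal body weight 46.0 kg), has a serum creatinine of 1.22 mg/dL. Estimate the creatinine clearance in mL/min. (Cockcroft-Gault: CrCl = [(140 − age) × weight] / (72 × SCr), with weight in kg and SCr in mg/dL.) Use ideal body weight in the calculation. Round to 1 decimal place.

53.9 mL/min

CrCl = (140 − 37) × 46 / (72 × 1.22) = 4738.0 / 87.84 ≈ 53.9 mL/min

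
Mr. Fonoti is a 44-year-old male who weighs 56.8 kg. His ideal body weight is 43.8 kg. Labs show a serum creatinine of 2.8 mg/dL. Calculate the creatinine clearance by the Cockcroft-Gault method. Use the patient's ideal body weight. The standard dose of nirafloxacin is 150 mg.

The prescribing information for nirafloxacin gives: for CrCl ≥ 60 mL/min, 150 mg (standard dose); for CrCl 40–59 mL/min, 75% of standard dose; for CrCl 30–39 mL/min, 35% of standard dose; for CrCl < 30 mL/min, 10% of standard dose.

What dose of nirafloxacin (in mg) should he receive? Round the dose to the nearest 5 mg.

15 mg

CrCl = (140 − 44) × 43.8 / (72 × 2.8) = 4204.8 / 201.60 ≈ 20.9 mL/min
CrCl ≈ 21 mL/min → bracket < 30 mL/min.
10% of 150 mg = 15 mg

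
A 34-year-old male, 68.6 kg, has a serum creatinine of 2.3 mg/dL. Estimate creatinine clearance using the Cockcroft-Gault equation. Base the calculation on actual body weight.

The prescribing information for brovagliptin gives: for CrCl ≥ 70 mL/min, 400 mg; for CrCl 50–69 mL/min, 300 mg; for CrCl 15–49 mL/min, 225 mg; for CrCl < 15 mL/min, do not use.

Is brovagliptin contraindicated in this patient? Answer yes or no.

CrCl = (140 − 34) × 68.6 / (72 × 2.3) = 7271.6 / 165.60 ≈ 43.9 mL/min
CrCl ≈ 44 mL/min, which is ≥ 15 mL/min.

no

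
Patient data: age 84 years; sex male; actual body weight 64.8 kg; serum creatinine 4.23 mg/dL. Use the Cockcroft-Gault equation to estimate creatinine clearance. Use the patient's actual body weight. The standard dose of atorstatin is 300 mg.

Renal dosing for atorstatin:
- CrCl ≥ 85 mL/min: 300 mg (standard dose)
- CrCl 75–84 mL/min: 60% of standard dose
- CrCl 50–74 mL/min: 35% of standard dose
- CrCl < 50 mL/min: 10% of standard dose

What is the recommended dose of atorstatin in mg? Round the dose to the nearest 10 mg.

30 mg

CrCl = (140 − 84) × 64.8 / (72 × 4.23) = 3628.8 / 304.56 ≈ 11.9 mL/min
CrCl ≈ 12 mL/min → bracket < 50 mL/min.
10% of 300 mg = 30 mg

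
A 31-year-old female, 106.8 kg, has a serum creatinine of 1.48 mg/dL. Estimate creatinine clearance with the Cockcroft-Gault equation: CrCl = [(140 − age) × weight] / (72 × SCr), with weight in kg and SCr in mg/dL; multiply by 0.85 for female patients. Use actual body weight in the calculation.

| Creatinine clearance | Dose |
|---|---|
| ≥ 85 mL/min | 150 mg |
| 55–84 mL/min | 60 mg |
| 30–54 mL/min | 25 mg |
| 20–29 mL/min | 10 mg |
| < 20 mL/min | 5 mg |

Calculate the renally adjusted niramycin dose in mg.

CrCl = (140 − 31) × 106.8 / (72 × 1.48) × 0.85 = 11641.2 / 106.56 × 0.85 ≈ 92.9 mL/min
CrCl ≈ 93 mL/min → bracket ≥ 85 mL/min.
Dose for this bracket: 150 mg.

150 mg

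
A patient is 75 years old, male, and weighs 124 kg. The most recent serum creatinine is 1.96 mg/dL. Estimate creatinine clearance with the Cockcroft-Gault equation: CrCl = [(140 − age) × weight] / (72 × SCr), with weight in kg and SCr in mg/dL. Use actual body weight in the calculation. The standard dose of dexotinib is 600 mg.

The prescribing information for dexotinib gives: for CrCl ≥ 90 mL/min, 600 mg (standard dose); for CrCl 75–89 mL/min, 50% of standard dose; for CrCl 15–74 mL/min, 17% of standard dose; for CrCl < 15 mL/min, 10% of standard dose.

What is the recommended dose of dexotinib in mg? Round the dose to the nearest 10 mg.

100 mg

CrCl = (140 − 75) × 124 / (72 × 1.96) = 8060.0 / 141.12 ≈ 57.1 mL/min
CrCl ≈ 57 mL/min → bracket 15–74 mL/min.
17% of 600 mg = 102 mg → 100 mg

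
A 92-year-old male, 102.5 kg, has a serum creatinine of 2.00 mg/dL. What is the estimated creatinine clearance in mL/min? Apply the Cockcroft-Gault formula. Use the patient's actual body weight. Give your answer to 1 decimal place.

34.2 mL/min

CrCl = (140 − 92) × 102.5 / (72 × 2) = 4920.0 / 144.00 ≈ 34.2 mL/min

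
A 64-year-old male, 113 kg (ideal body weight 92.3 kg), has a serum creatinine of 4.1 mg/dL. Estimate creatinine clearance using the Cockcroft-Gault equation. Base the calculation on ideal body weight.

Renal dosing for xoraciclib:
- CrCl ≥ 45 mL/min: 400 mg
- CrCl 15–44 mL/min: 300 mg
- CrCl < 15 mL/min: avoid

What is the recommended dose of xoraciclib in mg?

CrCl = (140 − 64) × 92.3 / (72 × 4.1) = 7014.8 / 295.20 ≈ 23.8 mL/min
CrCl ≈ 24 mL/min → bracket 15–44 mL/min.
Dose for this bracket: 300 mg.

300 mg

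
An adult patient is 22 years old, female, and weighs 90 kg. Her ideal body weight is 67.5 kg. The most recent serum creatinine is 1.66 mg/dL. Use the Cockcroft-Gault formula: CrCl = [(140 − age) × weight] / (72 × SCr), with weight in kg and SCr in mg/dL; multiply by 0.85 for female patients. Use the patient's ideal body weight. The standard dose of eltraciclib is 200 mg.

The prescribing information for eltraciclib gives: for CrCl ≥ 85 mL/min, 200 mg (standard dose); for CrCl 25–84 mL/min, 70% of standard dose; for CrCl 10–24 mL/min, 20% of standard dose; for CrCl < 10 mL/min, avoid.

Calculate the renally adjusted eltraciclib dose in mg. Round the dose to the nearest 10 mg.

140 mg

CrCl = (140 − 22) × 67.5 / (72 × 1.66) × 0.85 = 7965.0 / 119.52 × 0.85 ≈ 56.6 mL/min
CrCl ≈ 57 mL/min → bracket 25–84 mL/min.
70% of 200 mg = 140 mg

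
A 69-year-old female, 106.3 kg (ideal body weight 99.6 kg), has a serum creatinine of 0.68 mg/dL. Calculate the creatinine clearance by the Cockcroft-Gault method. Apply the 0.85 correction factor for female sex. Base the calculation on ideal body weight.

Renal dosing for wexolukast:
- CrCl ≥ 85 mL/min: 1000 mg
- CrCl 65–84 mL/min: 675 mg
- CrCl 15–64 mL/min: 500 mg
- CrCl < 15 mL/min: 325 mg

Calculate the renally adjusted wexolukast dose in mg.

1000 mg

CrCl = (140 − 69) × 99.6 / (72 × 0.68) × 0.85 = 7071.6 / 48.96 × 0.85 ≈ 122.8 mL/min
CrCl ≈ 123 mL/min → bracket ≥ 85 mL/min.
Dose for this bracket: 1000 mg.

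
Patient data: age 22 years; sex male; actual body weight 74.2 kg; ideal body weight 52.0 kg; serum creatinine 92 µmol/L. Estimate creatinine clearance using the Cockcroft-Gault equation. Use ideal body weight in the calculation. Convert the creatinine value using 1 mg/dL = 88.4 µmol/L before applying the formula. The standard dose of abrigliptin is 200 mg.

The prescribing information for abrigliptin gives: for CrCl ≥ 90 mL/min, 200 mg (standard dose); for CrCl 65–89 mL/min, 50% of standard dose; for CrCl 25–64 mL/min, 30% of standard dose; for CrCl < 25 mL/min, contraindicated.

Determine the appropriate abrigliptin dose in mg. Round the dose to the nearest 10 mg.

SCr = 92 / 88.4 = 1.041 mg/dL
CrCl = (140 − 22) × 52 / (72 × 1.041) = 6136.0 / 74.95 ≈ 81.9 mL/min
CrCl ≈ 82 mL/min → bracket 65–89 mL/min.
50% of 200 mg = 100 mg

100 mg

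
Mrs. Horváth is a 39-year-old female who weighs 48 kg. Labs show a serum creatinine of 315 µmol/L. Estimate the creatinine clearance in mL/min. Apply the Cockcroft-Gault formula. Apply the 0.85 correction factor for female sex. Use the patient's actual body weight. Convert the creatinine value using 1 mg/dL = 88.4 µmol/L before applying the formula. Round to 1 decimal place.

16.1 mL/min

SCr = 315 / 88.4 = 3.563 mg/dL
CrCl = (140 − 39) × 48 / (72 × 3.563) × 0.85 = 4848.0 / 256.54 × 0.85 ≈ 16.1 mL/min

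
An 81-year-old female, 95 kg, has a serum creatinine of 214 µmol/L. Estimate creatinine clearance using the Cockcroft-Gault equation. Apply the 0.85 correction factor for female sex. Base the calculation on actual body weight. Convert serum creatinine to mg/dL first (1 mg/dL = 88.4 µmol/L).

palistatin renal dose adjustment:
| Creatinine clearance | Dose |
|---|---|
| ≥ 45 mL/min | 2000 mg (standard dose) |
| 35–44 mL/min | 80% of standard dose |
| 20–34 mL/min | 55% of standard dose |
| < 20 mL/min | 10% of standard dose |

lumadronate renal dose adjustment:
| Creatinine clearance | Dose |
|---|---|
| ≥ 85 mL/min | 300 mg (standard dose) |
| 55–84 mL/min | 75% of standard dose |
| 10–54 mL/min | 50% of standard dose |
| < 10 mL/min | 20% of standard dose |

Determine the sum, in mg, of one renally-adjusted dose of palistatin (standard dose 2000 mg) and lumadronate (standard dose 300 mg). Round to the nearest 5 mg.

1250 mg

SCr = 214 / 88.4 = 2.421 mg/dL
CrCl = (140 − 81) × 95 / (72 × 2.421) × 0.85 = 5605.0 / 174.31 × 0.85 ≈ 27.3 mL/min
CrCl ≈ 27 mL/min.
palistatin: 20–34 mL/min → 55% of 2000 mg = 1100 mg.
lumadronate: 10–54 mL/min → 50% of 300 mg = 150 mg.
Total = 1100 + 150 = 1250 mg.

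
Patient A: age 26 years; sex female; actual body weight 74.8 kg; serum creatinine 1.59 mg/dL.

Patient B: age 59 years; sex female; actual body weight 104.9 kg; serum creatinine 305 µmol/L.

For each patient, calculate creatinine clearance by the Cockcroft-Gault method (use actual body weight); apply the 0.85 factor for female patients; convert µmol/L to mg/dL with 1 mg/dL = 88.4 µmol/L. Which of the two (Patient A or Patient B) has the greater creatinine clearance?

Patient A: CrCl = (140 − 26) × 74.8 / (72 × 1.59) × 0.85 = 8527.2 / 114.48 × 0.85 ≈ 63.3 mL/min
Patient B: SCr = 305 / 88.4 = 3.45 mg/dL
Patient B: CrCl = (140 − 59) × 104.9 / (72 × 3.45) × 0.85 = 8496.9 / 248.40 × 0.85 ≈ 29.1 mL/min
63.3 vs 29.1 mL/min → Patient A is higher.

Patient A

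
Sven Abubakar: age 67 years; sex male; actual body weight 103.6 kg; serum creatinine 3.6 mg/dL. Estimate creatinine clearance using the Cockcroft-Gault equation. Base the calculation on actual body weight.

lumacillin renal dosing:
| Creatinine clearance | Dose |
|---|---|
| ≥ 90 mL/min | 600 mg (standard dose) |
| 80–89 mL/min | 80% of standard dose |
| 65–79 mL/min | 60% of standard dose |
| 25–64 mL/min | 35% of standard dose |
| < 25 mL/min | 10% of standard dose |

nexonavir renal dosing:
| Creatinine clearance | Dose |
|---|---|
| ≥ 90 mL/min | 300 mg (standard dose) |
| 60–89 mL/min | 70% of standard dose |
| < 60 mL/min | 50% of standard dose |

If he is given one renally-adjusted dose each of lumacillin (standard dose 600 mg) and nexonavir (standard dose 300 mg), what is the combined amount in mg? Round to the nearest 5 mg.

360 mg

CrCl = (140 − 67) × 103.6 / (72 × 3.6) = 7562.8 / 259.20 ≈ 29.2 mL/min
CrCl ≈ 29 mL/min.
lumacillin: 25–64 mL/min → 35% of 600 mg = 210 mg.
nexonavir: < 60 mL/min → 50% of 300 mg = 150 mg.
Total = 210 + 150 = 360 mg.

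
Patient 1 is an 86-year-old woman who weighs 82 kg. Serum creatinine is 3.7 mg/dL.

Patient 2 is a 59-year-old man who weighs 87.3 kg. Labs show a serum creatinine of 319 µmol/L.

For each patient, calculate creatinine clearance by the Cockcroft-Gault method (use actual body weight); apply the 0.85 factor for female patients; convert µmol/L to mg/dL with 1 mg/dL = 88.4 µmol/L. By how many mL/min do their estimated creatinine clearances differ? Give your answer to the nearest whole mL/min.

13 mL/min

Patient 1: CrCl = (140 − 86) × 82 / (72 × 3.7) × 0.85 = 4428.0 / 266.40 × 0.85 ≈ 14.1 mL/min
Patient 2: SCr = 319 / 88.4 = 3.609 mg/dL
Patient 2: CrCl = (140 − 59) × 87.3 / (72 × 3.609) = 7071.3 / 259.85 ≈ 27.2 mL/min
|14.1 − 27.2| = 13.1 mL/min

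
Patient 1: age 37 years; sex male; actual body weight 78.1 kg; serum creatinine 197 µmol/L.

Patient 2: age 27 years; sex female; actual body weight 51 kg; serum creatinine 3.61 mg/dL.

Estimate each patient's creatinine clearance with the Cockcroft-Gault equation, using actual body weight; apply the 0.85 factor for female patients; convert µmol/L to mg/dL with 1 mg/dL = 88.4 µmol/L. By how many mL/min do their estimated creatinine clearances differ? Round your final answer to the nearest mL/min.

31 mL/min

Patient 1: SCr = 197 / 88.4 = 2.229 mg/dL
Patient 1: CrCl = (140 − 37) × 78.1 / (72 × 2.229) = 8044.3 / 160.49 ≈ 50.1 mL/min
Patient 2: CrCl = (140 − 27) × 51 / (72 × 3.61) × 0.85 = 5763.0 / 259.92 × 0.85 ≈ 18.8 mL/min
|50.1 − 18.8| = 31.3 mL/min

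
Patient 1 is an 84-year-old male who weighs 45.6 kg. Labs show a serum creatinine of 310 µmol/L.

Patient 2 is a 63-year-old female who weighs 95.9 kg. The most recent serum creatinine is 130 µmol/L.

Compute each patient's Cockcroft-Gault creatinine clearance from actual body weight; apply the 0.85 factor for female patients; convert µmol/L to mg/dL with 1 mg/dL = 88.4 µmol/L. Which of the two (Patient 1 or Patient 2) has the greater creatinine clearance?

Patient 2

Patient 1: SCr = 310 / 88.4 = 3.507 mg/dL
Patient 1: CrCl = (140 − 84) × 45.6 / (72 × 3.507) = 2553.6 / 252.50 ≈ 10.1 mL/min
Patient 2: SCr = 130 / 88.4 = 1.471 mg/dL
Patient 2: CrCl = (140 − 63) × 95.9 / (72 × 1.471) × 0.85 = 7384.3 / 105.91 × 0.85 ≈ 59.3 mL/min
10.1 vs 59.3 mL/min → Patient 2 is higher.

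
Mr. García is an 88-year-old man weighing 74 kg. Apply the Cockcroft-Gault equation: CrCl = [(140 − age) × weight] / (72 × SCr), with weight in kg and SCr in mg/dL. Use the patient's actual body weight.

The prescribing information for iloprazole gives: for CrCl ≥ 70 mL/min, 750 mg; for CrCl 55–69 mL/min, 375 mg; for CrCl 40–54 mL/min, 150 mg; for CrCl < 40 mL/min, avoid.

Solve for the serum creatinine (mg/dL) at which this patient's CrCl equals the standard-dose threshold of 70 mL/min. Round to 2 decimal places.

0.76 mg/dL

Standard dose requires CrCl ≥ 70 mL/min.
Set (140 − 88) × 74 / (72 × SCr) = 70
SCr = (140 − 88) × 74 / (72 × 70) = 0.763 mg/dL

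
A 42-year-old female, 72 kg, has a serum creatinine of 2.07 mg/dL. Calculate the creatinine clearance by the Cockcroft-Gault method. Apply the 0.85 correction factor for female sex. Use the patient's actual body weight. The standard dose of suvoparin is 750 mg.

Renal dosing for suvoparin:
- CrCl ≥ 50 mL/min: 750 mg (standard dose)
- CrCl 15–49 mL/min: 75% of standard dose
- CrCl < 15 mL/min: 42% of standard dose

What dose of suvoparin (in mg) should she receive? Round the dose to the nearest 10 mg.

560 mg

CrCl = (140 − 42) × 72 / (72 × 2.07) × 0.85 = 7056.0 / 149.04 × 0.85 ≈ 40.2 mL/min
CrCl ≈ 40 mL/min → bracket 15–49 mL/min.
75% of 750 mg = 562.5 mg → 560 mg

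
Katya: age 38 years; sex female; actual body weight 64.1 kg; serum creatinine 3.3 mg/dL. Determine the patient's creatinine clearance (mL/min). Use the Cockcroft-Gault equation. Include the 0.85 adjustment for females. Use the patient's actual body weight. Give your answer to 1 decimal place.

23.4 mL/min

CrCl = (140 − 38) × 64.1 / (72 × 3.3) × 0.85 = 6538.2 / 237.60 × 0.85 ≈ 23.4 mL/min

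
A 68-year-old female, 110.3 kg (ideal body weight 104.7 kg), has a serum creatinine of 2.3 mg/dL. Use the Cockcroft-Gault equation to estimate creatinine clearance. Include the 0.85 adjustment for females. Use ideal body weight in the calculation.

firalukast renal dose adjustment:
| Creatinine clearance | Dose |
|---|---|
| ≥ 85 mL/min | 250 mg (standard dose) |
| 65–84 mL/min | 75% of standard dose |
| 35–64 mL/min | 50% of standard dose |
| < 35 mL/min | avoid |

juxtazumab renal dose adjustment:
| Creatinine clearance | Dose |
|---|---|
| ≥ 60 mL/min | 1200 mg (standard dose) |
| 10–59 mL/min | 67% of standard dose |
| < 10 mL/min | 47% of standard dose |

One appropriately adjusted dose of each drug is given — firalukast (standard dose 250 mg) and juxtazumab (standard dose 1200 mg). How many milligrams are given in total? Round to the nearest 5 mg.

CrCl = (140 − 68) × 104.7 / (72 × 2.3) × 0.85 = 7538.4 / 165.60 × 0.85 ≈ 38.7 mL/min
CrCl ≈ 39 mL/min.
firalukast: 35–64 mL/min → 50% of 250 mg = 125 mg.
juxtazumab: 10–59 mL/min → 67% of 1200 mg = 804 mg.
Total = 125 + 804 = 929 mg.

930 mg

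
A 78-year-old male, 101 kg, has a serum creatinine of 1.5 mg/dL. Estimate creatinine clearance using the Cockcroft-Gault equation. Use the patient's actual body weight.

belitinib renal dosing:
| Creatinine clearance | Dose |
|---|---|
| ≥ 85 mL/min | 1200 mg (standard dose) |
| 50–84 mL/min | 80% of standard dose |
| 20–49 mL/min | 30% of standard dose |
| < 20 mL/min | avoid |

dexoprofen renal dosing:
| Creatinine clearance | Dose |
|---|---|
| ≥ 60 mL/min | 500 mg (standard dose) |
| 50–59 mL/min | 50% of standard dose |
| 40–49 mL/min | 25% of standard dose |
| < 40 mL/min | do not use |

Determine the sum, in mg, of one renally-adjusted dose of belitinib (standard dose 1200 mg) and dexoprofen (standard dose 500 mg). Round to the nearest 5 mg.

CrCl = (140 − 78) × 101 / (72 × 1.5) = 6262.0 / 108.00 ≈ 58.0 mL/min
CrCl ≈ 58 mL/min.
belitinib: 50–84 mL/min → 80% of 1200 mg = 960 mg.
dexoprofen: 50–59 mL/min → 50% of 500 mg = 250 mg.
Total = 960 + 250 = 1210 mg.

1210 mg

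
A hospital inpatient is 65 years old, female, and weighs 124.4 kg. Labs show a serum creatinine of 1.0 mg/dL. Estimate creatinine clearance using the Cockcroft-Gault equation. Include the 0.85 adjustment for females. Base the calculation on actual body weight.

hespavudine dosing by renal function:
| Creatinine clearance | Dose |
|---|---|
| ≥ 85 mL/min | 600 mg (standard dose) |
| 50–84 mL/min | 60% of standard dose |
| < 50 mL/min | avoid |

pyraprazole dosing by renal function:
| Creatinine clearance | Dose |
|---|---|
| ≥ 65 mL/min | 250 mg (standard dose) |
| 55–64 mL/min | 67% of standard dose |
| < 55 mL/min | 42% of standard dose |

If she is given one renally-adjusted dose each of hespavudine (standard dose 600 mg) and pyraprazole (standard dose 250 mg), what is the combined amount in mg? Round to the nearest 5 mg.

850 mg

CrCl = (140 − 65) × 124.4 / (72 × 1) × 0.85 = 9330.0 / 72.00 × 0.85 ≈ 110.1 mL/min
CrCl ≈ 110 mL/min.
hespavudine: ≥ 85 mL/min → 100% of 600 mg = 600 mg.
pyraprazole: ≥ 65 mL/min → 100% of 250 mg = 250 mg.
Total = 600 + 250 = 850 mg.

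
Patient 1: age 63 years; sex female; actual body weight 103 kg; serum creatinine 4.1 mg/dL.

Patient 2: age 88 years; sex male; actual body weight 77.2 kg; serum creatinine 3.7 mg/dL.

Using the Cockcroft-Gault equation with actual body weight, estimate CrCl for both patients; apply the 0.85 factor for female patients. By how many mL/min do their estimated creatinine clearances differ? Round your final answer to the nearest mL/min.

8 mL/min

Patient 1: CrCl = (140 − 63) × 103 / (72 × 4.1) × 0.85 = 7931.0 / 295.20 × 0.85 ≈ 22.8 mL/min
Patient 2: CrCl = (140 − 88) × 77.2 / (72 × 3.7) = 4014.4 / 266.40 ≈ 15.1 mL/min
|22.8 − 15.1| = 7.7 mL/min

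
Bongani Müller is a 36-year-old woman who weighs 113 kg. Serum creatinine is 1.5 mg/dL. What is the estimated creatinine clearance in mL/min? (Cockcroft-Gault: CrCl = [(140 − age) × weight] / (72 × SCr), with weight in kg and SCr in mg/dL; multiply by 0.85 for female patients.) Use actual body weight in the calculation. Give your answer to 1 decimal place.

92.5 mL/min

CrCl = (140 − 36) × 113 / (72 × 1.5) × 0.85 = 11752.0 / 108.00 × 0.85 ≈ 92.5 mL/min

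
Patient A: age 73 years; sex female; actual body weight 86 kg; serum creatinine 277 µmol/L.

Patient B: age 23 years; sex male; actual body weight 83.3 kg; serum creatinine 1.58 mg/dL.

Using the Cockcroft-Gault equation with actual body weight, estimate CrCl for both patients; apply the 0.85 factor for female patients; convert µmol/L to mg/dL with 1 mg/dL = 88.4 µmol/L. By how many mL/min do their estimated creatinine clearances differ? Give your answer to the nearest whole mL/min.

64 mL/min

Patient A: SCr = 277 / 88.4 = 3.133 mg/dL
Patient A: CrCl = (140 − 73) × 86 / (72 × 3.133) × 0.85 = 5762.0 / 225.58 × 0.85 ≈ 21.7 mL/min
Patient B: CrCl = (140 − 23) × 83.3 / (72 × 1.58) = 9746.1 / 113.76 ≈ 85.7 mL/min
|21.7 − 85.7| = 64.0 mL/min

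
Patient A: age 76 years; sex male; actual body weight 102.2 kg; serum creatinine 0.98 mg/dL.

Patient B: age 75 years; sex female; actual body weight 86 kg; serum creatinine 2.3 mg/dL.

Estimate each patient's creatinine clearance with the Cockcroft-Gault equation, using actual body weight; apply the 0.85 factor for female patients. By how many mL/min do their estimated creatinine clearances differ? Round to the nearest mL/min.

64 mL/min

Patient A: CrCl = (140 − 76) × 102.2 / (72 × 0.98) = 6540.8 / 70.56 ≈ 92.7 mL/min
Patient B: CrCl = (140 − 75) × 86 / (72 × 2.3) × 0.85 = 5590.0 / 165.60 × 0.85 ≈ 28.7 mL/min
|92.7 − 28.7| = 64.0 mL/min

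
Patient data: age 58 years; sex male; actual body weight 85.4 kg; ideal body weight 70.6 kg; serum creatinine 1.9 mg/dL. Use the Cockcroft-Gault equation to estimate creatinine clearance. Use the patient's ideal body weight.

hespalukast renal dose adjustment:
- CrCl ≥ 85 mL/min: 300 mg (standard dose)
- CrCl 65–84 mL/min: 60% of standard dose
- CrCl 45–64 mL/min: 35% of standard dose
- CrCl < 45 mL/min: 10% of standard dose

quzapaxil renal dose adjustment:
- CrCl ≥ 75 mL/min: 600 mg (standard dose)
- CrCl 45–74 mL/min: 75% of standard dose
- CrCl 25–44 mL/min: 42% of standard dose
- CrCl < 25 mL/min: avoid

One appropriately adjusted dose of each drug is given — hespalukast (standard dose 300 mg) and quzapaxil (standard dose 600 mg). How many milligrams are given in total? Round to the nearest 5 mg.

280 mg

CrCl = (140 − 58) × 70.6 / (72 × 1.9) = 5789.2 / 136.80 ≈ 42.3 mL/min
CrCl ≈ 42 mL/min.
hespalukast: < 45 mL/min → 10% of 300 mg = 30 mg.
quzapaxil: 25–44 mL/min → 42% of 600 mg = 252 mg.
Total = 30 + 252 = 282 mg.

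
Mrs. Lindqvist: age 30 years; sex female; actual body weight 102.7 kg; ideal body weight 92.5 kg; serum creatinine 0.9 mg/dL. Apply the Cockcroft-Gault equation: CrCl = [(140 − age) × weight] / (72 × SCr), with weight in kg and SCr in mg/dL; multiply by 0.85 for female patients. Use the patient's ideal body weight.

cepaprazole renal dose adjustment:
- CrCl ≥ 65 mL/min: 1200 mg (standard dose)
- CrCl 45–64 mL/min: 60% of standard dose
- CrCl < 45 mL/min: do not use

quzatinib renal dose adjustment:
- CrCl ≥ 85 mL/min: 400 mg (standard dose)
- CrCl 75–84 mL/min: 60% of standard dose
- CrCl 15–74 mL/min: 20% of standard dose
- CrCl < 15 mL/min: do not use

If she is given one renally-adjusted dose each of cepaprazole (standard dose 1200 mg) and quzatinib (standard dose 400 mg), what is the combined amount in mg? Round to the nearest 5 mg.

1600 mg

CrCl = (140 − 30) × 92.5 / (72 × 0.9) × 0.85 = 10175.0 / 64.80 × 0.85 ≈ 133.5 mL/min
CrCl ≈ 133 mL/min.
cepaprazole: ≥ 65 mL/min → 100% of 1200 mg = 1200 mg.
quzatinib: ≥ 85 mL/min → 100% of 400 mg = 400 mg.
Total = 1200 + 400 = 1600 mg.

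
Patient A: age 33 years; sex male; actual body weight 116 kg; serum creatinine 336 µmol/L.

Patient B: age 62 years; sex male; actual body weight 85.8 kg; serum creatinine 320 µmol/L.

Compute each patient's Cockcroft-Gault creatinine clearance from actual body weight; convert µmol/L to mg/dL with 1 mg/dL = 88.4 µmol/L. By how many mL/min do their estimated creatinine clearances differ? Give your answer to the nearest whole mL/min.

Patient A: SCr = 336 / 88.4 = 3.801 mg/dL
Patient A: CrCl = (140 − 33) × 116 / (72 × 3.801) = 12412.0 / 273.67 ≈ 45.4 mL/min
Patient B: SCr = 320 / 88.4 = 3.62 mg/dL
Patient B: CrCl = (140 − 62) × 85.8 / (72 × 3.62) = 6692.4 / 260.64 ≈ 25.7 mL/min
|45.4 − 25.7| = 19.7 mL/min

20 mL/min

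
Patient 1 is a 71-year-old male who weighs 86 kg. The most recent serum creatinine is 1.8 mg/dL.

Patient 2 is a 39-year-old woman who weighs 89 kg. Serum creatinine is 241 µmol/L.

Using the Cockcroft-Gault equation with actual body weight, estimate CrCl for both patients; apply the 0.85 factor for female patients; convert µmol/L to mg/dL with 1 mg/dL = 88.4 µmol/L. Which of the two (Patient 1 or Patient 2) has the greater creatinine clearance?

Patient 1

Patient 1: CrCl = (140 − 71) × 86 / (72 × 1.8) = 5934.0 / 129.60 ≈ 45.8 mL/min
Patient 2: SCr = 241 / 88.4 = 2.726 mg/dL
Patient 2: CrCl = (140 − 39) × 89 / (72 × 2.726) × 0.85 = 8989.0 / 196.27 × 0.85 ≈ 38.9 mL/min
45.8 vs 38.9 mL/min → Patient 1 is higher.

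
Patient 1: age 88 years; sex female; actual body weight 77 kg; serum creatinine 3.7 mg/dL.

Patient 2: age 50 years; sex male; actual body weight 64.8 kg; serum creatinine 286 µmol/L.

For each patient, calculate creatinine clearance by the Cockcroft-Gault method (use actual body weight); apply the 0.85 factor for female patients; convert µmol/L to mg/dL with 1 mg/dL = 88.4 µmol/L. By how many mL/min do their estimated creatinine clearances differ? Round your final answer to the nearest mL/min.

Patient 1: CrCl = (140 − 88) × 77 / (72 × 3.7) × 0.85 = 4004.0 / 266.40 × 0.85 ≈ 12.8 mL/min
Patient 2: SCr = 286 / 88.4 = 3.235 mg/dL
Patient 2: CrCl = (140 − 50) × 64.8 / (72 × 3.235) = 5832.0 / 232.92 ≈ 25.0 mL/min
|12.8 − 25.0| = 12.2 mL/min

12 mL/min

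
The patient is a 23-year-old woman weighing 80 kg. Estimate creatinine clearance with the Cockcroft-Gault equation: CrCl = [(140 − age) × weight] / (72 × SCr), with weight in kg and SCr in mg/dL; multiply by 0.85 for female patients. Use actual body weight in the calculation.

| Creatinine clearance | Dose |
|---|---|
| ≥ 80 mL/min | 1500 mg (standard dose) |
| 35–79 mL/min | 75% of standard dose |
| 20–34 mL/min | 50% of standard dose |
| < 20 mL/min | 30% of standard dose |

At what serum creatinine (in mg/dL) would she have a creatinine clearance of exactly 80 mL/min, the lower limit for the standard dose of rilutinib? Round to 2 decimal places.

Standard dose requires CrCl ≥ 80 mL/min.
Set (140 − 23) × 80 × 0.85 / (72 × SCr) = 80
SCr = (140 − 23) × 80 × 0.85 / (72 × 80) = 1.381 mg/dL

1.38 mg/dL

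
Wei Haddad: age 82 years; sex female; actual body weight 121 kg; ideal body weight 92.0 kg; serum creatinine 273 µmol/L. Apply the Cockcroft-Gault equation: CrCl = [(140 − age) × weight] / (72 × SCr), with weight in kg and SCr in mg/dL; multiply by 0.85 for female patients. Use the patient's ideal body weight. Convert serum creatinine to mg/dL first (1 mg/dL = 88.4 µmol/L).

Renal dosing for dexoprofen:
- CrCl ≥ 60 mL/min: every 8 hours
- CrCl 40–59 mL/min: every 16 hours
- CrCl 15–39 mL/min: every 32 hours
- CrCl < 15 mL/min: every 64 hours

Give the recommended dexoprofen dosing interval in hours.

every 32 hours

SCr = 273 / 88.4 = 3.088 mg/dL
CrCl = (140 − 82) × 92 / (72 × 3.088) × 0.85 = 5336.0 / 222.34 × 0.85 ≈ 20.4 mL/min
CrCl ≈ 20 mL/min → bracket 15–39 mL/min → every 32 hours.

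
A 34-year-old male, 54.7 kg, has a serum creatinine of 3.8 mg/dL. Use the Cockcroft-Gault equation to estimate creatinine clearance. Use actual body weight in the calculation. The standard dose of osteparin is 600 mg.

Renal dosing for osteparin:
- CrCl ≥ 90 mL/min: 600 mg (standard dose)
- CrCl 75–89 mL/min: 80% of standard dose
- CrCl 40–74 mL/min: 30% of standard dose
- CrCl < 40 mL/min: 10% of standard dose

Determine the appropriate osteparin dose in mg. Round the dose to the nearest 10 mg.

60 mg

CrCl = (140 − 34) × 54.7 / (72 × 3.8) = 5798.2 / 273.60 ≈ 21.2 mL/min
CrCl ≈ 21 mL/min → bracket < 40 mL/min.
10% of 600 mg = 60 mg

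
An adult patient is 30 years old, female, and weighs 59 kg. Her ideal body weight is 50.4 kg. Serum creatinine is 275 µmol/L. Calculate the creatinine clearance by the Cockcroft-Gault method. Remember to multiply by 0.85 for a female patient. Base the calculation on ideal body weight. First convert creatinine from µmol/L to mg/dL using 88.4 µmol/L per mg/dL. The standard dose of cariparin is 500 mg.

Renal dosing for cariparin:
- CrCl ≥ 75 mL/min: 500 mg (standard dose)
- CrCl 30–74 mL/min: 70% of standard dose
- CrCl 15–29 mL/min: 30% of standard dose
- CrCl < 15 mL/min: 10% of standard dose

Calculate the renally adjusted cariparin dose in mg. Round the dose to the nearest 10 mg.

SCr = 275 / 88.4 = 3.111 mg/dL
CrCl = (140 − 30) × 50.4 / (72 × 3.111) × 0.85 = 5544.0 / 223.99 × 0.85 ≈ 21.0 mL/min
CrCl ≈ 21 mL/min → bracket 15–29 mL/min.
30% of 500 mg = 150 mg

150 mg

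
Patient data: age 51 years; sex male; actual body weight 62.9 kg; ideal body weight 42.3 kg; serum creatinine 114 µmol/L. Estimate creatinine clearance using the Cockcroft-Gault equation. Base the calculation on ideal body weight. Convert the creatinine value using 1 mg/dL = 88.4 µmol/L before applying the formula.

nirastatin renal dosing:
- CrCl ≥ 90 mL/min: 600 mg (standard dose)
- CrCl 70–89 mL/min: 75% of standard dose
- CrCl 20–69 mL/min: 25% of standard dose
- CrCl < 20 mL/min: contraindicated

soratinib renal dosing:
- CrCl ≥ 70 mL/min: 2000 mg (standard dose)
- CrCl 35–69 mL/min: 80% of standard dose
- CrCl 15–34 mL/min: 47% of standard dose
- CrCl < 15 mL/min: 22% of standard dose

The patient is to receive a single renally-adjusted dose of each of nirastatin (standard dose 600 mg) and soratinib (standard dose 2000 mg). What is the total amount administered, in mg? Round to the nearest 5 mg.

SCr = 114 / 88.4 = 1.29 mg/dL
CrCl = (140 − 51) × 42.3 / (72 × 1.29) = 3764.7 / 92.88 ≈ 40.5 mL/min
CrCl ≈ 41 mL/min.
nirastatin: 20–69 mL/min → 25% of 600 mg = 150 mg.
soratinib: 35–69 mL/min → 80% of 2000 mg = 1600 mg.
Total = 150 + 1600 = 1750 mg.

1750 mg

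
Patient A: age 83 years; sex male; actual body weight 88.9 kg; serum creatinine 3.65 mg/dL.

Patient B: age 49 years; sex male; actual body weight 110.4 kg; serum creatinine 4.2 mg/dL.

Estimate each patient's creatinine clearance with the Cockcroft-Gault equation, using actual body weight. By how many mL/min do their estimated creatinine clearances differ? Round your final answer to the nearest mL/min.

Patient A: CrCl = (140 − 83) × 88.9 / (72 × 3.65) = 5067.3 / 262.80 ≈ 19.3 mL/min
Patient B: CrCl = (140 − 49) × 110.4 / (72 × 4.2) = 10046.4 / 302.40 ≈ 33.2 mL/min
|19.3 − 33.2| = 13.9 mL/min

14 mL/min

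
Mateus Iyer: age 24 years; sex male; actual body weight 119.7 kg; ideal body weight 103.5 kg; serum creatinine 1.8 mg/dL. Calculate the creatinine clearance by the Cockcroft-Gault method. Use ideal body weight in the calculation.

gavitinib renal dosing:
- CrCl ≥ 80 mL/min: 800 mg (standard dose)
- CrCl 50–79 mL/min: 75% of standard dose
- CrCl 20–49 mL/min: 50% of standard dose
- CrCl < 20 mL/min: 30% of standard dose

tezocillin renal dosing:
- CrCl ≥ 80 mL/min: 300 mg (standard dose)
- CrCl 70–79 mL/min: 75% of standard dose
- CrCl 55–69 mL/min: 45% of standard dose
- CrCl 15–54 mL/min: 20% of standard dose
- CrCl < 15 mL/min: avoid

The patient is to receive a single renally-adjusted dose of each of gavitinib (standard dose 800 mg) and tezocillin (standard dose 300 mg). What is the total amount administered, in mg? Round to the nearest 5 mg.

1100 mg

CrCl = (140 − 24) × 103.5 / (72 × 1.8) = 12006.0 / 129.60 ≈ 92.6 mL/min
CrCl ≈ 93 mL/min.
gavitinib: ≥ 80 mL/min → 100% of 800 mg = 800 mg.
tezocillin: ≥ 80 mL/min → 100% of 300 mg = 300 mg.
Total = 800 + 300 = 1100 mg.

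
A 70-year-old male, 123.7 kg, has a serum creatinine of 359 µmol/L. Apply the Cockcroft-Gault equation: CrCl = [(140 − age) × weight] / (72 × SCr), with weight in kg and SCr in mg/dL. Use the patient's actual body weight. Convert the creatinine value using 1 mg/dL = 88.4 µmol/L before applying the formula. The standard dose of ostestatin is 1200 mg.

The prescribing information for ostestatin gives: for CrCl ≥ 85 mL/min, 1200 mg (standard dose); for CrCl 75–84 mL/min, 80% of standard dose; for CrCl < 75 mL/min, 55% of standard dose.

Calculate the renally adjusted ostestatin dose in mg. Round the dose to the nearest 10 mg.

SCr = 359 / 88.4 = 4.061 mg/dL
CrCl = (140 − 70) × 123.7 / (72 × 4.061) = 8659.0 / 292.39 ≈ 29.6 mL/min
CrCl ≈ 30 mL/min → bracket < 75 mL/min.
55% of 1200 mg = 660 mg

660 mg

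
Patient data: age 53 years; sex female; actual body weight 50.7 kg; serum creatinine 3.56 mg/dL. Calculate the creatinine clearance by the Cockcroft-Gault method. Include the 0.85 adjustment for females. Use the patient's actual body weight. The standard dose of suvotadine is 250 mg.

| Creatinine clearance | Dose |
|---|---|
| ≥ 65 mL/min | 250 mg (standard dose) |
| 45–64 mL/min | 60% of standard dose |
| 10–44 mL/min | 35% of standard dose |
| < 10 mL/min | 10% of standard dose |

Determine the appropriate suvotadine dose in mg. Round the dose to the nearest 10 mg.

90 mg

CrCl = (140 − 53) × 50.7 / (72 × 3.56) × 0.85 = 4410.9 / 256.32 × 0.85 ≈ 14.6 mL/min
CrCl ≈ 15 mL/min → bracket 10–44 mL/min.
35% of 250 mg = 87.5 mg → 90 mg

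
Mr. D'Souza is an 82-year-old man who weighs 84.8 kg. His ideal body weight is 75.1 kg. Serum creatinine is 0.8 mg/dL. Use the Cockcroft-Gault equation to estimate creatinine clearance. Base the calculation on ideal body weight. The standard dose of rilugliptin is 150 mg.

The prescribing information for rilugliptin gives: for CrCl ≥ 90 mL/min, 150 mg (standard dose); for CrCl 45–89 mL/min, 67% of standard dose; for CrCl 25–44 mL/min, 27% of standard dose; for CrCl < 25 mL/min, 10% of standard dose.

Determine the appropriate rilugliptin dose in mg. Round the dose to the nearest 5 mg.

100 mg

CrCl = (140 − 82) × 75.1 / (72 × 0.8) = 4355.8 / 57.60 ≈ 75.6 mL/min
CrCl ≈ 76 mL/min → bracket 45–89 mL/min.
67% of 150 mg = 100.5 mg → 100 mg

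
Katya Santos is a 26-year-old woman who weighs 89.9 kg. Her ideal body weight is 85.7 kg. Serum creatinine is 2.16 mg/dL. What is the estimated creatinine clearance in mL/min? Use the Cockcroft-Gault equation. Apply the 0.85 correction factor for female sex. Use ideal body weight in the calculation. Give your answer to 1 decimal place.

CrCl = (140 − 26) × 85.7 / (72 × 2.16) × 0.85 = 9769.8 / 155.52 × 0.85 ≈ 53.4 mL/min

53.4 mL/min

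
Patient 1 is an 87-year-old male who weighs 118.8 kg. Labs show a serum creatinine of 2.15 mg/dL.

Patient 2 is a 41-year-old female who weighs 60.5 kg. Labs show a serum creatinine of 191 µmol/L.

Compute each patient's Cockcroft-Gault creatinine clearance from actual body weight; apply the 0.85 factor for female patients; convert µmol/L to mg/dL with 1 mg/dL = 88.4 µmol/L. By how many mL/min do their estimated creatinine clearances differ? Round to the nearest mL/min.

Patient 1: CrCl = (140 − 87) × 118.8 / (72 × 2.15) = 6296.4 / 154.80 ≈ 40.7 mL/min
Patient 2: SCr = 191 / 88.4 = 2.161 mg/dL
Patient 2: CrCl = (140 − 41) × 60.5 / (72 × 2.161) × 0.85 = 5989.5 / 155.59 × 0.85 ≈ 32.7 mL/min
|40.7 − 32.7| = 8.0 mL/min

8 mL/min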